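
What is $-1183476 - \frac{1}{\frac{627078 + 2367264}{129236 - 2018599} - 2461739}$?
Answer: $- \frac{5504490758985188761}{4651121576599} \approx -1.1835 \cdot 10^{6}$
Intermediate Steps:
$-1183476 - \frac{1}{\frac{627078 + 2367264}{129236 - 2018599} - 2461739} = -1183476 - \frac{1}{\frac{2994342}{-1889363} - 2461739} = -1183476 - \frac{1}{2994342 \left(- \frac{1}{1889363}\right) - 2461739} = -1183476 - \frac{1}{- \frac{2994342}{1889363} - 2461739} = -1183476 - \frac{1}{- \frac{4651121576599}{1889363}} = -1183476 - - \frac{1889363}{4651121576599} = -1183476 + \frac{1889363}{4651121576599} = - \frac{5504490758985188761}{4651121576599}$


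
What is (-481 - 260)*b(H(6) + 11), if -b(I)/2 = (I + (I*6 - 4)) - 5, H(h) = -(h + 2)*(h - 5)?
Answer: 17784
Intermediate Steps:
H(h) = -(-5 + h)*(2 + h) (H(h) = -(2 + h)*(-5 + h) = -(-5 + h)*(2 + h))
b(I) = 18 - 14*I (b(I) = -2*((I + (I*6 - 4)) - 5) = -2*((I + (6*I - 4)) - 5) = -2*((I + (-4 + 6*I)) - 5) = -2*((-4 + 7*I) - 5) = -2*(-9 + 7*I) = 18 - 14*I)
(-481 - 260)*b(H(6) + 11) = (-481 - 260)*(18 - 14*((10 - 1*6² + 3*6) + 11)) = -741*(18 - 14*((10 - 1*36 + 18) + 11)) = -741*(18 - 14*((10 - 36 + 18) + 11)) = -741*(18 - 14*(-8 + 11)) = -741*(18 - 14*3) = -741*(18 - 42) = -741*(-24) = 17784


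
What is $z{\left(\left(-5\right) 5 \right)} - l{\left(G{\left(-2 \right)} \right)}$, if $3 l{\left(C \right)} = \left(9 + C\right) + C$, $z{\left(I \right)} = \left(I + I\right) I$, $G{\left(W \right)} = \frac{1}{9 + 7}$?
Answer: $\frac{29927}{24} \approx 1247.0$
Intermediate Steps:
$G{\left(W \right)} = \frac{1}{16}$
$z{\left(I \right)} = 2 I^{2}$ ($z{\left(I \right)} = 2 I I = 2 I^{2}$)
$l{\left(C \right)} = 3 + \frac{2 C}{3}$ ($l{\left(C \right)} = \frac{\left(9 + C\right) + C}{3} = \frac{9 + 2 C}{3} = 3 + \frac{2 C}{3}$)
$z{\left(\left(-5\right) 5 \right)} - l{\left(G{\left(-2 \right)} \right)} = 2 \left(\left(-5\right) 5\right)^{2} - \left(3 + \frac{2}{3} \cdot \frac{1}{16}\right) = 2 \left(-25\right)^{2} - \left(3 + \frac{1}{24}\right) = 2 \cdot 625 - \frac{73}{24} = 1250 - \frac{73}{24} = \frac{29927}{24}$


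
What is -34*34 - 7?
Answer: -1163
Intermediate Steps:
-34*34 - 7 = -1156 - 7 = -1163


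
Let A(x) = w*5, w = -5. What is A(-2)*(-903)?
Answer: 22575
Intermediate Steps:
A(x) = -25 (A(x) = -5*5 = -25)
A(-2)*(-903) = -25*(-903) = 22575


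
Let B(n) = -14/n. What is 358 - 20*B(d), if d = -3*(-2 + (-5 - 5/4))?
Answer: 36562/99 ≈ 369.31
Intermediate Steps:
d = 99/4 (d = -3*(-2 + (-5 + (¼)*(-5))) = -3*(-2 + (-5 - 5/4)) = -3*(-2 - 25/4) = -3*(-33/4) = 99/4 ≈ 24.750)
358 - 20*B(d) = 358 - (-280)/99/4 = 358 - (-280)*4/99 = 358 - 20*(-56/99) = 358 + 1120/99 = 36562/99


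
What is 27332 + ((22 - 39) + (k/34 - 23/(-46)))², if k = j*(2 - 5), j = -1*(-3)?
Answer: 7980173/289 ≈ 27613.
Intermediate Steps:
j = 3
k = -9 (k = 3*(2 - 5) = 3*(-3) = -9)
27332 + ((22 - 39) + (k/34 - 23/(-46)))² = 27332 + ((22 - 39) + (-9/34 - 23/(-46)))² = 27332 + (-17 + (-9*1/34 - 23*(-1/46)))² = 27332 + (-17 + (-9/34 + ½))² = 27332 + (-17 + 4/17)² = 27332 + (-285/17)² = 27332 + 81225/289 = 7980173/289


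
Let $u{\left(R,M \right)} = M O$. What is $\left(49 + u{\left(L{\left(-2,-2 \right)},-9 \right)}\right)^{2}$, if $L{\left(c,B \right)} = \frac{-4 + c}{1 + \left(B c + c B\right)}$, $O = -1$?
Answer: $3364$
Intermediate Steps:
$L{\left(c,B \right)} = \frac{-4 + c}{1 + 2 B c}$ ($L{\left(c,B \right)} = \frac{-4 + c}{1 + \left(B c + B c\right)} = \frac{-4 + c}{1 + 2 B c}$)
$u{\left(R,M \right)} = - M$ ($u{\left(R,M \right)} = M \left(-1\right) = - M$)
$\left(49 + u{\left(L{\left(-2,-2 \right)},-9 \right)}\right)^{2} = \left(49 - -9\right)^{2} = \left(49 + 9\right)^{2} = 58^{2} = 3364$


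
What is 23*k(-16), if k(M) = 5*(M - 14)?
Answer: -3450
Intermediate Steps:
k(M) = -70 + 5*M (k(M) = 5*(-14 + M) = -70 + 5*M)
23*k(-16) = 23*(-70 + 5*(-16)) = 23*(-70 - 80) = 23*(-150) = -3450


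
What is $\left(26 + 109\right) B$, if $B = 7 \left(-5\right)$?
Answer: $-4725$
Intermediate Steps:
$B = -35$
$\left(26 + 109\right) B = \left(26 + 109\right) \left(-35\right) = 135 \left(-35\right) = -4725$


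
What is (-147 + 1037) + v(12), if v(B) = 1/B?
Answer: 10681/12 ≈ 890.08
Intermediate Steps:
(-147 + 1037) + v(12) = (-147 + 1037) + 1/12 = 890 + 1/12 = 10681/12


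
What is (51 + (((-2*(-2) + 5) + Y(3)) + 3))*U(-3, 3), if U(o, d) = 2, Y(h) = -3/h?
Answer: 124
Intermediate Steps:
(51 + (((-2*(-2) + 5) + Y(3)) + 3))*U(-3, 3) = (51 + (((-2*(-2) + 5) - 3/3) + 3))*2 = (51 + (((4 + 5) - 3*1/3) + 3))*2 = (51 + ((9 - 1) + 3))*2 = (51 + (8 + 3))*2 = (51 + 11)*2 = 62*2 = 124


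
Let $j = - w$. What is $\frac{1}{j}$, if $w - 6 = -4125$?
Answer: $\frac{1}{4119} \approx 0.00024278$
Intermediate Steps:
$w = -4119$ ($w = 6 - 4125 = -4119$)
$j = 4119$ ($j = \left(-1\right) \left(-4119\right) = 4119$)
$\frac{1}{j} = \frac{1}{4119}$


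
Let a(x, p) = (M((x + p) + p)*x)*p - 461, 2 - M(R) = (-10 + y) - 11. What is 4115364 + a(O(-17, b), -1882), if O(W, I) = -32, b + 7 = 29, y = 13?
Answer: 4717143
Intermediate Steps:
b = 22 (b = -7 + 29 = 22)
M(R) = 10 (M(R) = 2 - ((-10 + 13) - 11) = 2 - (3 - 11) = 2 - 1*(-8) = 2 + 8 = 10)
a(x, p) = -461 + 10*p*x (a(x, p) = (10*x)*p - 461 = 10*p*x - 461 = -461 + 10*p*x)
4115364 + a(O(-17, b), -1882) = 4115364 + (-461 + 10*(-1882)*(-32)) = 4115364 + (-461 + 602240) = 4115364 + 601779 = 4717143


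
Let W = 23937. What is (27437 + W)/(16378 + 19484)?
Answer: 25687/17931 ≈ 1.4325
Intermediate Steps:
(27437 + W)/(16378 + 19484) = (27437 + 23937)/(16378 + 19484) = 51374/35862 = 51374*(1/35862) = 25687/17931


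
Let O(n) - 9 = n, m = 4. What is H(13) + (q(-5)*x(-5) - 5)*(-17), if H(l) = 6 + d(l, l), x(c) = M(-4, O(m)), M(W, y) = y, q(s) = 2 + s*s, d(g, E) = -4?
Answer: -5880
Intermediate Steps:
O(n) = 9 + n
q(s) = 2 + s²
x(c) = 13 (x(c) = 9 + 4 = 13)
H(l) = 2 (H(l) = 6 - 4 = 2)
H(13) + (q(-5)*x(-5) - 5)*(-17) = 2 + ((2 + (-5)²)*13 - 5)*(-17) = 2 + ((2 + 25)*13 - 5)*(-17) = 2 + (27*13 - 5)*(-17) = 2 + (351 - 5)*(-17) = 2 + 346*(-17) = 2 - 5882 = -5880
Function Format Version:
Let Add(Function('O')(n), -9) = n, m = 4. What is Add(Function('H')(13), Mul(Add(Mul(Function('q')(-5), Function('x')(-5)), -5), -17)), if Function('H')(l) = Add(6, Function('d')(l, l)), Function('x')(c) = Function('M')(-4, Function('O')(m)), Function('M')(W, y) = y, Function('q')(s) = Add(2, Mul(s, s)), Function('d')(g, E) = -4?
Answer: -5880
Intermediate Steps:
Function('O')(n) = Add(9, n)
Function('q')(s) = Add(2, Pow(s, 2))
Function('x')(c) = 13 (Function('x')(c) = Add(9, 4) = 13)
Function('H')(l) = 2 (Function('H')(l) = Add(6, -4) = 2)
Add(Function('H')(13), Mul(Add(Mul(Function('q')(-5), Function('x')(-5)), -5), -17)) = Add(2, Mul(Add(Mul(Add(2, Pow(-5, 2)), 13), -5), -17)) = Add(2, Mul(Add(Mul(Add(2, 25), 13), -5), -17)) = Add(2, Mul(Add(Mul(27, 13), -5), -17)) = Add(2, Mul(Add(351, -5), -17)) = Add(2, Mul(346, -17)) = Add(2, -5882) = -5880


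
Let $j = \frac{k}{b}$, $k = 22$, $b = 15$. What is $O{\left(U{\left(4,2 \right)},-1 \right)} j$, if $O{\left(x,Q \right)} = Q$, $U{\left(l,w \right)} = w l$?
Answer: $- \frac{22}{15} \approx -1.4667$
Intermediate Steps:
$U{\left(l,w \right)} = l w$
$j = \frac{22}{15} \approx 1.4667$
$O{\left(U{\left(4,2 \right)},-1 \right)} j = \left(-1\right) \frac{22}{15} = - \frac{22}{15}$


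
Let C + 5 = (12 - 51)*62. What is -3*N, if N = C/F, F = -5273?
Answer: -7269/5273 ≈ -1.3785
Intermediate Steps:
C = -2423 (C = -5 + (12 - 51)*62 = -5 - 39*62 = -5 - 2418 = -2423)
N = 2423/5273 (N = -2423/(-5273) = -2423*(-1/5273) = 2423/5273 ≈ 0.45951)
-3*N = -3*2423/5273 = -7269/5273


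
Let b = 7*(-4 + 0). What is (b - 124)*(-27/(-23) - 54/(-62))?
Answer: -221616/713 ≈ -310.82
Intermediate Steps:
b = -28 (b = 7*(-4) = -28)
(b - 124)*(-27/(-23) - 54/(-62)) = (-28 - 124)*(-27/(-23) - 54/(-62)) = -152*(-27*(-1/23) - 54*(-1/62)) = -152*(27/23 + 27/31) = -152*1458/713 = -221616/713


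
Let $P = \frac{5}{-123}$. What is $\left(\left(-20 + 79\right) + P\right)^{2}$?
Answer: $\frac{52591504}{15129} \approx 3476.2$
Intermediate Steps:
$P = - \frac{5}{123}$ ($P = 5 \left(- \frac{1}{123}\right) = - \frac{5}{123} \approx -0.04065$)
$\left(\left(-20 + 79\right) + P\right)^{2} = \left(\left(-20 + 79\right) - \frac{5}{123}\right)^{2} = \left(59 - \frac{5}{123}\right)^{2} = \left(\frac{7252}{123}\right)^{2} = \frac{52591504}{15129}$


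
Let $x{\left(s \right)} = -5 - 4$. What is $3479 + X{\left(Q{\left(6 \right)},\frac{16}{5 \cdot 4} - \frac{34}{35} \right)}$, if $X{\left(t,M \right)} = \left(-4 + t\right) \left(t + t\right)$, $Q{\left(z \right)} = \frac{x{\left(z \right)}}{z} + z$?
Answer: $\frac{6967}{2} \approx 3483.5$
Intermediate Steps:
$x{\left(s \right)} = -9$ ($x{\left(s \right)} = -5 - 4 = -9$)
$Q{\left(z \right)} = z - \frac{9}{z}$ ($Q{\left(z \right)} = - \frac{9}{z} + z = z - \frac{9}{z}$)
$X{\left(t,M \right)} = 2 t \left(-4 + t\right)$ ($X{\left(t,M \right)} = \left(-4 + t\right) 2 t = 2 t \left(-4 + t\right)$)
$3479 + X{\left(Q{\left(6 \right)},\frac{16}{5 \cdot 4} - \frac{34}{35} \right)} = 3479 + 2 \left(6 - \frac{9}{6}\right) \left(-4 + \left(6 - \frac{9}{6}\right)\right) = 3479 + 2 \left(6 - \frac{3}{2}\right) \left(-4 + \left(6 - \frac{3}{2}\right)\right) = 3479 + 2 \cdot \frac{9}{2} \left(-4 + \frac{9}{2}\right) = 3479 + 2 \cdot \frac{9}{2} \cdot \frac{1}{2} = 3479 + \frac{9}{2} = \frac{6967}{2}$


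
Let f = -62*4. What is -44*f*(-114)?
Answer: -1243968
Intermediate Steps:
f = -248
-44*f*(-114) = -44*(-248)*(-114) = 10912*(-114) = -1243968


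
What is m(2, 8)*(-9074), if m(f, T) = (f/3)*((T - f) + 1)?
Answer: -127036/3 ≈ -42345.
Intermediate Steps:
m(f, T) = f*(1 + T - f)/3 (m(f, T) = (f*(⅓))*(1 + T - f) = (f/3)*(1 + T - f) = f*(1 + T - f)/3)
m(2, 8)*(-9074) = ((⅓)*2*(1 + 8 - 1*2))*(-9074) = ((⅓)*2*(1 + 8 - 2))*(-9074) = ((⅓)*2*7)*(-9074) = (14/3)*(-9074) = -127036/3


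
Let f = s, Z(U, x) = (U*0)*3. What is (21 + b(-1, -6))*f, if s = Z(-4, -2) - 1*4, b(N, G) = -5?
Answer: -64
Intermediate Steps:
Z(U, x) = 0 (Z(U, x) = 0*3 = 0)
s = -4 (s = 0 - 1*4 = 0 - 4 = -4)
f = -4
(21 + b(-1, -6))*f = (21 - 5)*(-4) = 16*(-4) = -64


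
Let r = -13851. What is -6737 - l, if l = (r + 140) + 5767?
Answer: 1207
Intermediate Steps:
l = -7944 (l = (-13851 + 140) + 5767 = -13711 + 5767 = -7944)
-6737 - l = -6737 - 1*(-7944) = -6737 + 7944 = 1207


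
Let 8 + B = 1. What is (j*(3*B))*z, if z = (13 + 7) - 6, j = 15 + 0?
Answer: -4410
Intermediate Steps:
B = -7 (B = -8 + 1 = -7)
j = 15
z = 14 (z = 20 - 6 = 14)
(j*(3*B))*z = (15*(3*(-7)))*14 = (15*(-21))*14 = -315*14 = -4410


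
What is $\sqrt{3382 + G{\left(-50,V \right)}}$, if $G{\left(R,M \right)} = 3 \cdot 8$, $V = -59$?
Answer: $\sqrt{3406} \approx 58.361$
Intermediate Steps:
$G{\left(R,M \right)} = 24$
$\sqrt{3382 + G{\left(-50,V \right)}} = \sqrt{3382 + 24} = \sqrt{3406}$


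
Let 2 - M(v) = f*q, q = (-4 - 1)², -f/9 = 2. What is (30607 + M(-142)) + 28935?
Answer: 59994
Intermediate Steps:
f = -18 (f = -9*2 = -18)
q = 25 (q = (-5)² = 25)
M(v) = 452 (M(v) = 2 - (-18)*25 = 2 - 1*(-450) = 2 + 450 = 452)
(30607 + M(-142)) + 28935 = (30607 + 452) + 28935 = 31059 + 28935 = 59994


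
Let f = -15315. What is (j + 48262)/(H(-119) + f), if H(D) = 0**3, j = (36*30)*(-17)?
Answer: -29902/15315 ≈ -1.9525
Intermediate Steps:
j = -18360 (j = 1080*(-17) = -18360)
H(D) = 0
(j + 48262)/(H(-119) + f) = (-18360 + 48262)/(0 - 15315) = 29902/(-15315) = 29902*(-1/15315) = -29902/15315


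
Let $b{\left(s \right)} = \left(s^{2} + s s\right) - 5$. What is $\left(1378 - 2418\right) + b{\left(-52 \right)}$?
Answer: $4363$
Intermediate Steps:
$b{\left(s \right)} = -5 + 2 s^{2}$ ($b{\left(s \right)} = \left(s^{2} + s^{2}\right) - 5 = 2 s^{2} - 5 = -5 + 2 s^{2}$)
$\left(1378 - 2418\right) + b{\left(-52 \right)} = \left(1378 - 2418\right) - \left(5 - 2 \left(-52\right)^{2}\right) = -1040 + \left(-5 + 2 \cdot 2704\right) = -1040 + \left(-5 + 5408\right) = -1040 + 5403 = 4363$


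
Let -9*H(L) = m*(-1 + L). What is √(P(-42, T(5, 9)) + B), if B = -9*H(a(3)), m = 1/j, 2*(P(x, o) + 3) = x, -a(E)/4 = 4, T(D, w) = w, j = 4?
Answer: I*√113/2 ≈ 5.3151*I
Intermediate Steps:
a(E) = -16 (a(E) = -4*4 = -16)
P(x, o) = -3 + x/2
m = ¼ (m = 1/4 = ¼ ≈ 0.25000)
H(L) = 1/36 - L/36 (H(L) = -(-1 + L)/36 = -(-¼ + L/4)/9 = 1/36 - L/36)
B = -17/4 (B = -9*(1/36 - 1/36*(-16)) = -9*(1/36 + 4/9) = -9*17/36 = -17/4 ≈ -4.2500)
√(P(-42, T(5, 9)) + B) = √((-3 + (½)*(-42)) - 17/4) = √((-3 - 21) - 17/4) = √(-24 - 17/4) = √(-113/4) = I*√113/2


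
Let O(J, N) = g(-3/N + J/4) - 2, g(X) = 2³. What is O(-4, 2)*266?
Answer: 1596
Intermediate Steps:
g(X) = 8
O(J, N) = 6 (O(J, N) = 8 - 2 = 6)
O(-4, 2)*266 = 6*266 = 1596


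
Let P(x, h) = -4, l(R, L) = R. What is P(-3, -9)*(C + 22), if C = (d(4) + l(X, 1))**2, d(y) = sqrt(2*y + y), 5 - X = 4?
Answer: -140 - 16*sqrt(3) ≈ -167.71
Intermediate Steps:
X = 1 (X = 5 - 1*4 = 5 - 4 = 1)
d(y) = sqrt(3)*sqrt(y) (d(y) = sqrt(3*y) = sqrt(3)*sqrt(y))
C = (1 + 2*sqrt(3))**2 (C = (sqrt(3)*sqrt(4) + 1)**2 = (sqrt(3)*2 + 1)**2 = (2*sqrt(3) + 1)**2 = (1 + 2*sqrt(3))**2 ≈ 19.928)
P(-3, -9)*(C + 22) = -4*((13 + 4*sqrt(3)) + 22) = -4*(35 + 4*sqrt(3)) = -140 - 16*sqrt(3)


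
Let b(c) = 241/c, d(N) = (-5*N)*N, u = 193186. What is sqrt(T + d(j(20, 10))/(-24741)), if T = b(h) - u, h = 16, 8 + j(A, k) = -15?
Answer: I*sqrt(210210071033935)/32988 ≈ 439.51*I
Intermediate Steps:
j(A, k) = -23 (j(A, k) = -8 - 15 = -23)
d(N) = -5*N**2
T = -3090735/16 (T = 241/16 - 1*193186 = 241*(1/16) - 193186 = 241/16 - 193186 = -3090735/16 ≈ -1.9317e+5)
sqrt(T + d(j(20, 10))/(-24741)) = sqrt(-3090735/16 - 5*(-23)**2/(-24741)) = sqrt(-3090735/16 - 5*529*(-1/24741)) = sqrt(-3090735/16 - 2645*(-1/24741)) = sqrt(-3090735/16 + 2645/24741) = sqrt(-76467832315/395856) = I*sqrt(210210071033935)/32988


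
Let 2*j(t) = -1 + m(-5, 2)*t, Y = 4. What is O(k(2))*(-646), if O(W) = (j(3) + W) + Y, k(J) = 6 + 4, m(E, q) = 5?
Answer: -13566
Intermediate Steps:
k(J) = 10
j(t) = -½ + 5*t/2 (j(t) = (-1 + 5*t)/2 = -½ + 5*t/2)
O(W) = 11 + W (O(W) = ((-½ + (5/2)*3) + W) + 4 = ((-½ + 15/2) + W) + 4 = (7 + W) + 4 = 11 + W)
O(k(2))*(-646) = (11 + 10)*(-646) = 21*(-646) = -13566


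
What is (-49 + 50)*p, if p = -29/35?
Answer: -29/35 ≈ -0.82857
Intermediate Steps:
p = -29/35 (p = -29*1/35 = -29/35 ≈ -0.82857)
(-49 + 50)*p = (-49 + 50)*(-29/35) = 1*(-29/35) = -29/35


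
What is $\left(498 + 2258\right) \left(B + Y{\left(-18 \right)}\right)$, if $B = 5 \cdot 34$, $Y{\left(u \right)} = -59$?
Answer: $305916$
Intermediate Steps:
$B = 170$
$\left(498 + 2258\right) \left(B + Y{\left(-18 \right)}\right) = \left(498 + 2258\right) \left(170 - 59\right) = 2756 \cdot 111 = 305916$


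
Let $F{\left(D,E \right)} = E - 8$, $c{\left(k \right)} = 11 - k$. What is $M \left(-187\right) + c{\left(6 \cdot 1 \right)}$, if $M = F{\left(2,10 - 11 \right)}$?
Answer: $1688$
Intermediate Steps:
$F{\left(D,E \right)} = -8 + E$
$M = -9$ ($M = -8 + \left(10 - 11\right) = -8 - 1 = -9$)
$M \left(-187\right) + c{\left(6 \cdot 1 \right)} = \left(-9\right) \left(-187\right) + \left(11 - 6 \cdot 1\right) = 1683 + \left(11 - 6\right) = 1683 + 5 = 1688$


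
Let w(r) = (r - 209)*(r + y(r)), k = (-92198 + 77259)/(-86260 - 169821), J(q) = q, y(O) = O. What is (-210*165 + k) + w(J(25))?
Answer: -11229136911/256081 ≈ -43850.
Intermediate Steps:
k = 14939/256081 (k = -14939/(-256081) = -14939*(-1/256081) = 14939/256081 ≈ 0.058337)
w(r) = 2*r*(-209 + r) (w(r) = (r - 209)*(r + r) = (-209 + r)*(2*r) = 2*r*(-209 + r))
(-210*165 + k) + w(J(25)) = (-210*165 + 14939/256081) + 2*25*(-209 + 25) = (-34650 + 14939/256081) + 2*25*(-184) = -8873191711/256081 - 9200 = -11229136911/256081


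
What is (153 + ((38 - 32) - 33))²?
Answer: 15876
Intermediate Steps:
(153 + ((38 - 32) - 33))² = (153 + (6 - 33))² = (153 - 27)² = 126² = 15876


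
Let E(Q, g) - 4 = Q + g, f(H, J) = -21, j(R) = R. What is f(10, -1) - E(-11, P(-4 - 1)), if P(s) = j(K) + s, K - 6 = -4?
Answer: -11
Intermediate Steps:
K = 2 (K = 6 - 4 = 2)
P(s) = 2 + s
E(Q, g) = 4 + Q + g (E(Q, g) = 4 + (Q + g) = 4 + Q + g)
f(10, -1) - E(-11, P(-4 - 1)) = -21 - (4 - 11 + (2 + (-4 - 1))) = -21 - (4 - 11 + (2 - 5)) = -21 - (4 - 11 - 3) = -21 - 1*(-10) = -21 + 10 = -11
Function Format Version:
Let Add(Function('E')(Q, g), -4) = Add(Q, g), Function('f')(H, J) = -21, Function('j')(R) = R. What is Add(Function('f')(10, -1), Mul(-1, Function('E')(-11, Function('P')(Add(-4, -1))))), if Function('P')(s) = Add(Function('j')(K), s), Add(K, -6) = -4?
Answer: -11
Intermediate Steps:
K = 2 (K = Add(6, -4) = 2)
Function('P')(s) = Add(2, s)
Function('E')(Q, g) = Add(4, Q, g) (Function('E')(Q, g) = Add(4, Add(Q, g)) = Add(4, Q, g))
Add(Function('f')(10, -1), Mul(-1, Function('E')(-11, Function('P')(Add(-4, -1))))) = Add(-21, Mul(-1, Add(4, -11, Add(2, Add(-4, -1))))) = Add(-21, Mul(-1, Add(4, -11, Add(2, -5)))) = Add(-21, Mul(-1, Add(4, -11, -3))) = Add(-21, Mul(-1, -10)) = Add(-21, 10) = -11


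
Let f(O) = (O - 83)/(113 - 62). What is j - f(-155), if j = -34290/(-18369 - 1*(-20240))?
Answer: -76676/5613 ≈ -13.660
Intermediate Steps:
f(O) = -83/51 + O/51 (f(O) = (-83 + O)/51 = (-83 + O)*(1/51) = -83/51 + O/51)
j = -34290/1871 (j = -34290/(-18369 + 20240) = -34290/1871 ≈ -18.327)
j - f(-155) = -34290/1871 - (-83/51 + (1/51)*(-155)) = -34290/1871 - (-83/51 - 155/51) = -34290/1871 - 1*(-14/3) = -34290/1871 + 14/3 = -76676/5613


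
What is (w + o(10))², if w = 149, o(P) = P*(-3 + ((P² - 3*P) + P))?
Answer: 844561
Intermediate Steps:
o(P) = P*(-3 + P² - 2*P) (o(P) = P*(-3 + (P² - 2*P)) = P*(-3 + P² - 2*P))
(w + o(10))² = (149 + 10*(-3 + 10² - 2*10))² = (149 + 10*(-3 + 100 - 20))² = (149 + 10*77)² = (149 + 770)² = 919² = 844561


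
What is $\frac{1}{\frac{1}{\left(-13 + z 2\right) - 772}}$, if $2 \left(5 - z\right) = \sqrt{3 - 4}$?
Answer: $-775 - i \approx -775.0 - 1.0 i$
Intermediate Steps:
$z = 5 - \frac{i}{2}$ ($z = 5 - \frac{\sqrt{3 - 4}}{2} = 5 - \frac{\sqrt{-1}}{2} = 5 - \frac{i}{2} \approx 5.0 - 0.5 i$)
$\frac{1}{\frac{1}{\left(-13 + z 2\right) - 772}} = \frac{1}{\frac{1}{\left(-13 + \left(5 - \frac{i}{2}\right) 2\right) - 772}} = \frac{1}{\frac{1}{\left(-13 + \left(10 - i\right)\right) - 772}} = \frac{1}{\frac{1}{\left(-3 - i\right) - 772}} = \frac{1}{\frac{1}{-775 - i}} = \frac{1}{\frac{1}{600626} \left(-775 + i\right)} = -775 - i$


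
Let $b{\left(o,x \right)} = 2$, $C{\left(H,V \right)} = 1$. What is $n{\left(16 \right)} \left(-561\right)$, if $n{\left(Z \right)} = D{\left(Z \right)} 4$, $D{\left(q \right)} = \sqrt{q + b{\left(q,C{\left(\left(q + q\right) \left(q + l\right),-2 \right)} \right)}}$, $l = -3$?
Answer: $- 6732 \sqrt{2} \approx -9520.5$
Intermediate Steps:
$D{\left(q \right)} = \sqrt{2 + q}$ ($D{\left(q \right)} = \sqrt{q + 2} = \sqrt{2 + q}$)
$n{\left(Z \right)} = 4 \sqrt{2 + Z}$ ($n{\left(Z \right)} = \sqrt{2 + Z} 4 = 4 \sqrt{2 + Z}$)
$n{\left(16 \right)} \left(-561\right) = 4 \sqrt{2 + 16} \left(-561\right) = 4 \sqrt{18} \left(-561\right) = 4 \cdot 3 \sqrt{2} \left(-561\right) = 12 \sqrt{2} \left(-561\right) = - 6732 \sqrt{2}$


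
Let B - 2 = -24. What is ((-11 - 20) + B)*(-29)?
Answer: 1537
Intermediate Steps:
B = -22 (B = 2 - 24 = -22)
((-11 - 20) + B)*(-29) = ((-11 - 20) - 22)*(-29) = (-31 - 22)*(-29) = -53*(-29) = 1537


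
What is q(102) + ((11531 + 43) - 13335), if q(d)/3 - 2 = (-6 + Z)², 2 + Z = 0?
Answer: -1563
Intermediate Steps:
Z = -2 (Z = -2 + 0 = -2)
q(d) = 198 (q(d) = 6 + 3*(-6 - 2)² = 6 + 3*(-8)² = 6 + 3*64 = 6 + 192 = 198)
q(102) + ((11531 + 43) - 13335) = 198 + ((11531 + 43) - 13335) = 198 + (11574 - 13335) = 198 - 1761 = -1563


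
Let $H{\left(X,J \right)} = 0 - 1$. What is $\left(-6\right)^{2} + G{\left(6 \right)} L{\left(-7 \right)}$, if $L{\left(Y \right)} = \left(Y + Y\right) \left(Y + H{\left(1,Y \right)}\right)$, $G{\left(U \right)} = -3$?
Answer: $-300$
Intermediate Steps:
$H{\left(X,J \right)} = -1$
$L{\left(Y \right)} = 2 Y \left(-1 + Y\right)$ ($L{\left(Y \right)} = \left(Y + Y\right) \left(Y - 1\right) = 2 Y \left(-1 + Y\right)$)
$\left(-6\right)^{2} + G{\left(6 \right)} L{\left(-7 \right)} = \left(-6\right)^{2} - 3 \cdot 2 \left(-7\right) \left(-1 - 7\right) = 36 - 3 \cdot 2 \left(-7\right) \left(-8\right) = 36 - 336 = -300$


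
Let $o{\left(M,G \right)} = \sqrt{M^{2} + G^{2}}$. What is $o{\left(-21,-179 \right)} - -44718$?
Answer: $44718 + \sqrt{32482} \approx 44898.0$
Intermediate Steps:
$o{\left(M,G \right)} = \sqrt{G^{2} + M^{2}}$
$o{\left(-21,-179 \right)} - -44718 = \sqrt{\left(-179\right)^{2} + \left(-21\right)^{2}} - -44718 = \sqrt{32041 + 441} + 44718 = \sqrt{32482} + 44718 = 44718 + \sqrt{32482}$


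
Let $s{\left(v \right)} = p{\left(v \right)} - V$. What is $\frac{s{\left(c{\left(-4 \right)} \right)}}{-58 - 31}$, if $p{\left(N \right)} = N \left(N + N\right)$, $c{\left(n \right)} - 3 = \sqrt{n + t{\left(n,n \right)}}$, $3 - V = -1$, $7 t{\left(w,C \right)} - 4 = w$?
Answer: $- \frac{6}{89} - \frac{24 i}{89} \approx -0.067416 - 0.26966 i$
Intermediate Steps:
$t{\left(w,C \right)} = \frac{4}{7} + \frac{w}{7}$
$V = 4$ ($V = 3 - -1 = 3 + 1 = 4$)
$c{\left(n \right)} = 3 + \sqrt{\frac{4}{7} + \frac{8 n}{7}}$ ($c{\left(n \right)} = 3 + \sqrt{n + \left(\frac{4}{7} + \frac{n}{7}\right)} = 3 + \sqrt{\frac{4}{7} + \frac{8 n}{7}}$)
$p{\left(N \right)} = 2 N^{2}$ ($p{\left(N \right)} = N 2 N = 2 N^{2}$)
$s{\left(v \right)} = -4 + 2 v^{2}$ ($s{\left(v \right)} = 2 v^{2} - 4 = -4 + 2 v^{2}$)
$\frac{s{\left(c{\left(-4 \right)} \right)}}{-58 - 31} = \frac{-4 + 2 \left(3 + \frac{2 \sqrt{7 + 14 \left(-4\right)}}{7}\right)^{2}}{-58 - 31} = \frac{-4 + 2 \left(3 + \frac{2 \sqrt{7 - 56}}{7}\right)^{2}}{-89} = \left(-4 + 2 \left(3 + \frac{2 \sqrt{-49}}{7}\right)^{2}\right) \left(- \frac{1}{89}\right) = \left(-4 + 2 \left(3 + \frac{2 \cdot 7 i}{7}\right)^{2}\right) \left(- \frac{1}{89}\right) = \left(-4 + 2 \left(3 + 2 i\right)^{2}\right) \left(- \frac{1}{89}\right) = \frac{4}{89} - \frac{2 \left(3 + 2 i\right)^{2}}{89}$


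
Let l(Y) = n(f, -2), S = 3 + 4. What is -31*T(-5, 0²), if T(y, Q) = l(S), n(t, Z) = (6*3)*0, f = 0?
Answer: 0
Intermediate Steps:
S = 7
n(t, Z) = 0 (n(t, Z) = 18*0 = 0)
l(Y) = 0
T(y, Q) = 0
-31*T(-5, 0²) = -31*0 = 0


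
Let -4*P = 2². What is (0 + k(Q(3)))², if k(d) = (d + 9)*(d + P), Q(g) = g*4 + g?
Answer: 112896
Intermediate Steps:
Q(g) = 5*g (Q(g) = 4*g + g = 5*g)
P = -1 (P = -¼*2² = -¼*4 = -1)
k(d) = (-1 + d)*(9 + d) (k(d) = (d + 9)*(d - 1) = (9 + d)*(-1 + d) = (-1 + d)*(9 + d))
(0 + k(Q(3)))² = (0 + (-9 + (5*3)² + 8*(5*3)))² = (0 + (-9 + 15² + 8*15))² = (0 + (-9 + 225 + 120))² = (0 + 336)² = 336² = 112896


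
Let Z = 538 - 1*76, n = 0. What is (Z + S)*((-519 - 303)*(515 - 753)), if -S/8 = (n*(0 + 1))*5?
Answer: 90383832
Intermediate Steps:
Z = 462 (Z = 538 - 76 = 462)
S = 0 (S = -8*0*(0 + 1)*5 = -8*0*1*5 = -0*5 = -8*0 = 0)
(Z + S)*((-519 - 303)*(515 - 753)) = (462 + 0)*((-519 - 303)*(515 - 753)) = 462*(-822*(-238)) = 462*195636 = 90383832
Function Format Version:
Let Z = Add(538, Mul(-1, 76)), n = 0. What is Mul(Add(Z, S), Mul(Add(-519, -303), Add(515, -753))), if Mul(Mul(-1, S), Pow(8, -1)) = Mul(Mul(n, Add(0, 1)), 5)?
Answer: 90383832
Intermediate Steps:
Z = 462 (Z = Add(538, -76) = 462)
S = 0 (S = Mul(-8, Mul(Mul(0, Add(0, 1)), 5)) = Mul(-8, Mul(Mul(0, 1), 5)) = Mul(-8, Mul(0, 5)) = Mul(-8, 0) = 0)
Mul(Add(Z, S), Mul(Add(-519, -303), Add(515, -753))) = Mul(Add(462, 0), Mul(Add(-519, -303), Add(515, -753))) = Mul(462, Mul(-822, -238)) = Mul(462, 195636) = 90383832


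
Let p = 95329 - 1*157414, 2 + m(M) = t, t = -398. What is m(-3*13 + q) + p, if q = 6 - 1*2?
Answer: -62485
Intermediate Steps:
q = 4 (q = 6 - 2 = 4)
m(M) = -400 (m(M) = -2 - 398 = -400)
p = -62085 (p = 95329 - 157414 = -62085)
m(-3*13 + q) + p = -400 - 62085 = -62485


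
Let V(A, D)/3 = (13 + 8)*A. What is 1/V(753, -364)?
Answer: 1/47439 ≈ 2.1080e-5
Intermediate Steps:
V(A, D) = 63*A (V(A, D) = 3*((13 + 8)*A) = 3*(21*A) = 63*A)
1/V(753, -364) = 1/(63*753) = 1/47439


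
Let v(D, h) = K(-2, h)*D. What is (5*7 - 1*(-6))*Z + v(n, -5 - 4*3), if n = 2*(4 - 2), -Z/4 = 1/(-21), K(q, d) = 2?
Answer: 332/21 ≈ 15.810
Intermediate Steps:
Z = 4/21 (Z = -4/(-21) = -4*(-1/21) = 4/21 ≈ 0.19048)
n = 4 (n = 2*2 = 4)
v(D, h) = 2*D
(5*7 - 1*(-6))*Z + v(n, -5 - 4*3) = (5*7 - 1*(-6))*(4/21) + 2*4 = (35 + 6)*(4/21) + 8 = 41*(4/21) + 8 = 164/21 + 8 = 332/21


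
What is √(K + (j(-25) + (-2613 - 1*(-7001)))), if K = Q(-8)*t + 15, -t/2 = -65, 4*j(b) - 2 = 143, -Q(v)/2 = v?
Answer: √26077/2 ≈ 80.742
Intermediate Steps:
Q(v) = -2*v
j(b) = 145/4 (j(b) = ½ + (¼)*143 = ½ + 143/4 = 145/4)
t = 130 (t = -2*(-65) = 130)
K = 2095 (K = -2*(-8)*130 + 15 = 16*130 + 15 = 2080 + 15 = 2095)
√(K + (j(-25) + (-2613 - 1*(-7001)))) = √(2095 + (145/4 + (-2613 - 1*(-7001)))) = √(2095 + (145/4 + (-2613 + 7001))) = √(2095 + (145/4 + 4388)) = √(2095 + 17697/4) = √(26077/4) = √26077/2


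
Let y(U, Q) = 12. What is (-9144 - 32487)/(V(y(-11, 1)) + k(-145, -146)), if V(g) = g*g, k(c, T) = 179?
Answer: -41631/323 ≈ -128.89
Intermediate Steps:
V(g) = g²
(-9144 - 32487)/(V(y(-11, 1)) + k(-145, -146)) = (-9144 - 32487)/(12² + 179) = -41631/(144 + 179) = -41631/323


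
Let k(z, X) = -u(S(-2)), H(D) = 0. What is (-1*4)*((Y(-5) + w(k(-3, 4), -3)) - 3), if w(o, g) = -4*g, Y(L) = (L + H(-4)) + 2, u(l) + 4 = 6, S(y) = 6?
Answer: -24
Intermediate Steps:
u(l) = 2 (u(l) = -4 + 6 = 2)
Y(L) = 2 + L (Y(L) = (L + 0) + 2 = L + 2 = 2 + L)
k(z, X) = -2 (k(z, X) = -1*2 = -2)
(-1*4)*((Y(-5) + w(k(-3, 4), -3)) - 3) = (-1*4)*(((2 - 5) - 4*(-3)) - 3) = -4*((-3 + 12) - 3) = -4*(9 - 3) = -4*6 = -24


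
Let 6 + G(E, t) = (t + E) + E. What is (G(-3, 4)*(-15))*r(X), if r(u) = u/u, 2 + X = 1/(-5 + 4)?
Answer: 120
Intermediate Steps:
X = -3 (X = -2 + 1/(-5 + 4) = -2 + 1/(-1) = -2 - 1 = -3)
G(E, t) = -6 + t + 2*E (G(E, t) = -6 + ((t + E) + E) = -6 + ((E + t) + E) = -6 + (t + 2*E) = -6 + t + 2*E)
r(u) = 1
(G(-3, 4)*(-15))*r(X) = ((-6 + 4 + 2*(-3))*(-15))*1 = ((-6 + 4 - 6)*(-15))*1 = -8*(-15)*1 = 120*1 = 120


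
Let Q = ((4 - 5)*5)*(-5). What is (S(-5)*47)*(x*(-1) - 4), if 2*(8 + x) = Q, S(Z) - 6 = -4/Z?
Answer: -13583/5 ≈ -2716.6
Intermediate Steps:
S(Z) = 6 - 4/Z
Q = 25 (Q = -1*5*(-5) = -5*(-5) = 25)
x = 9/2 (x = -8 + (½)*25 = -8 + 25/2 = 9/2 ≈ 4.5000)
(S(-5)*47)*(x*(-1) - 4) = ((6 - 4/(-5))*47)*((9/2)*(-1) - 4) = ((6 - 4*(-⅕))*47)*(-9/2 - 4) = ((6 + ⅘)*47)*(-17/2) = ((34/5)*47)*(-17/2) = (1598/5)*(-17/2) = -13583/5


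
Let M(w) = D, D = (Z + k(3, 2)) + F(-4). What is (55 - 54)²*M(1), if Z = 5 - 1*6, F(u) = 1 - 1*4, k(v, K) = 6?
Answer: 2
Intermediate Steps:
F(u) = -3 (F(u) = 1 - 4 = -3)
Z = -1 (Z = 5 - 6 = -1)
D = 2 (D = (-1 + 6) - 3 = 5 - 3 = 2)
M(w) = 2
(55 - 54)²*M(1) = (55 - 54)²*2 = 1²*2 = 1*2 = 2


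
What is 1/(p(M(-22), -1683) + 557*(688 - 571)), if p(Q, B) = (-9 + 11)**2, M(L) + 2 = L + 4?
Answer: 1/65173 ≈ 1.5344e-5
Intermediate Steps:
M(L) = 2 + L (M(L) = -2 + (L + 4) = -2 + (4 + L) = 2 + L)
p(Q, B) = 4 (p(Q, B) = 2**2 = 4)
1/(p(M(-22), -1683) + 557*(688 - 571)) = 1/(4 + 557*(688 - 571)) = 1/(4 + 557*117) = 1/(4 + 65169) = 1/65173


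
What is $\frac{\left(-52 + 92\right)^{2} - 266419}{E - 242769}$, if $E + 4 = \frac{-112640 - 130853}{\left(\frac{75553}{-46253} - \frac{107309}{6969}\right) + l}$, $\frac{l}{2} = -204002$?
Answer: $\frac{1514308031834901486}{1388239515009876275} \approx 1.0908$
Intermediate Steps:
$l = -408004$ ($l = 2 \left(-204002\right) = -408004$)
$E = - \frac{19460631122489}{5718275621594}$ ($E = -4 + \frac{-112640 - 130853}{\left(\frac{75553}{-46253} - \frac{107309}{6969}\right) - 408004} = -4 - \frac{243493}{\left(75553 \left(- \frac{1}{46253}\right) - \frac{107309}{6969}\right) - 408004} = -4 - \frac{243493}{\left(- \frac{75553}{46253} - \frac{107309}{6969}\right) - 408004} = -4 - \frac{243493}{- \frac{238690958}{14014659} - 408004} = -4 - \frac{243493}{- \frac{5718275621594}{14014659}} = -4 - - \frac{3412471363887}{5718275621594} = -4 + \frac{3412471363887}{5718275621594} = - \frac{19460631122489}{5718275621594} \approx -3.4032$)
$\frac{\left(-52 + 92\right)^{2} - 266419}{E - 242769} = \frac{\left(-52 + 92\right)^{2} - 266419}{- \frac{19460631122489}{5718275621594} - 242769} = \frac{40^{2} - 266419}{- \frac{1388239515009876275}{5718275621594}} = \left(1600 - 266419\right) \left(- \frac{5718275621594}{1388239515009876275}\right) = \left(-264819\right) \left(- \frac{5718275621594}{1388239515009876275}\right) = \frac{1514308031834901486}{1388239515009876275}$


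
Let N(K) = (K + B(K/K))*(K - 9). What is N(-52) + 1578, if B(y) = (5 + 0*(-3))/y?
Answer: 4445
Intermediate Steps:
B(y) = 5/y (B(y) = (5 + 0)/y = 5/y)
N(K) = (-9 + K)*(5 + K) (N(K) = (K + 5/((K/K)))*(K - 9) = (K + 5/1)*(-9 + K) = (K + 5*1)*(-9 + K) = (K + 5)*(-9 + K) = (5 + K)*(-9 + K) = (-9 + K)*(5 + K))
N(-52) + 1578 = (-45 + (-52)² - 4*(-52)) + 1578 = (-45 + 2704 + 208) + 1578 = 2867 + 1578 = 4445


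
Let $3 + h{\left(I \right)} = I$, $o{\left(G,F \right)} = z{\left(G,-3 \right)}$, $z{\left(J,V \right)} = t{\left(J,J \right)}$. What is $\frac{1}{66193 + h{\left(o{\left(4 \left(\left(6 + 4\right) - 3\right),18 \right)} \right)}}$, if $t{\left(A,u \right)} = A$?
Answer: $\frac{1}{66218} \approx 1.5102 \cdot 10^{-5}$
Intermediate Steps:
$z{\left(J,V \right)} = J$
$o{\left(G,F \right)} = G$
$h{\left(I \right)} = -3 + I$
$\frac{1}{66193 + h{\left(o{\left(4 \left(\left(6 + 4\right) - 3\right),18 \right)} \right)}} = \frac{1}{66193 - \left(3 - 4 \left(\left(6 + 4\right) - 3\right)\right)} = \frac{1}{66193 - \left(3 - 4 \left(10 - 3\right)\right)} = \frac{1}{66193 + \left(-3 + 4 \cdot 7\right)} = \frac{1}{66193 + \left(-3 + 28\right)} = \frac{1}{66193 + 25} = \frac{1}{66218}$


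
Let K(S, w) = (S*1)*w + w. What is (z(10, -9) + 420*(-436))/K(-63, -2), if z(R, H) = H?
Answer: -183129/124 ≈ -1476.8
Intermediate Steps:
K(S, w) = w + S*w (K(S, w) = S*w + w = w + S*w)
(z(10, -9) + 420*(-436))/K(-63, -2) = (-9 + 420*(-436))/((-2*(1 - 63))) = (-9 - 183120)/((-2*(-62))) = -183129/124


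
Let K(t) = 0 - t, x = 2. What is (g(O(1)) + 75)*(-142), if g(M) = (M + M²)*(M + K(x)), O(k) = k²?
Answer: -10366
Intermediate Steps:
K(t) = -t
g(M) = (-2 + M)*(M + M²) (g(M) = (M + M²)*(M - 1*2) = (M + M²)*(M - 2) = (M + M²)*(-2 + M) = (-2 + M)*(M + M²))
(g(O(1)) + 75)*(-142) = (1²*(-2 + (1²)² - 1*1²) + 75)*(-142) = (1*(-2 + 1² - 1*1) + 75)*(-142) = (1*(-2 + 1 - 1) + 75)*(-142) = (1*(-2) + 75)*(-142) = (-2 + 75)*(-142) = 73*(-142) = -10366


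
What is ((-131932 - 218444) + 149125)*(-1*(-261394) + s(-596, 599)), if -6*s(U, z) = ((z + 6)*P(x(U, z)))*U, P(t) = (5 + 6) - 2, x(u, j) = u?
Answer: -161456432264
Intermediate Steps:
P(t) = 9 (P(t) = 11 - 2 = 9)
s(U, z) = -U*(54 + 9*z)/6 (s(U, z) = -(z + 6)*9*U/6 = -(6 + z)*9*U/6 = -(54 + 9*z)*U/6 = -U*(54 + 9*z)/6)
((-131932 - 218444) + 149125)*(-1*(-261394) + s(-596, 599)) = ((-131932 - 218444) + 149125)*(-1*(-261394) - 3/2*(-596)*(6 + 599)) = (-350376 + 149125)*(261394 - 3/2*(-596)*605) = -201251*(261394 + 540870) = -201251*802264 = -161456432264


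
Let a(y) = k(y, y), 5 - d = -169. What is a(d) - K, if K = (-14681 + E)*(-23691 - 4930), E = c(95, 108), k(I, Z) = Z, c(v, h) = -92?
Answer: -422817859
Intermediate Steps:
E = -92
d = 174 (d = 5 - 1*(-169) = 5 + 169 = 174)
a(y) = y
K = 422818033 (K = (-14681 - 92)*(-23691 - 4930) = -14773*(-28621) = 422818033)
a(d) - K = 174 - 1*422818033 = 174 - 422818033 = -422817859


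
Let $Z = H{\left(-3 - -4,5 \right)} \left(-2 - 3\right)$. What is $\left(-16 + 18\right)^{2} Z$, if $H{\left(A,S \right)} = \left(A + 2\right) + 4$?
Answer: $-140$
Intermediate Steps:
$H{\left(A,S \right)} = 6 + A$ ($H{\left(A,S \right)} = \left(2 + A\right) + 4 = 6 + A$)
$Z = -35$ ($Z = \left(6 - -1\right) \left(-2 - 3\right) = \left(6 + \left(-3 + 4\right)\right) \left(-5\right) = \left(6 + 1\right) \left(-5\right) = 7 \left(-5\right) = -35$)
$\left(-16 + 18\right)^{2} Z = \left(-16 + 18\right)^{2} \left(-35\right) = 2^{2} \left(-35\right) = 4 \left(-35\right) = -140$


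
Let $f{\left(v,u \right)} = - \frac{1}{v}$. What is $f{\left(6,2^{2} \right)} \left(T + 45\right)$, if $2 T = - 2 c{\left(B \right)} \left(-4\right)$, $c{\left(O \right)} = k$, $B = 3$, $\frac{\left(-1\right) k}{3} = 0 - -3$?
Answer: $- \frac{3}{2} \approx -1.5$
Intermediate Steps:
$k = -9$ ($k = - 3 \left(0 - -3\right) = - 3 \left(0 + 3\right) = \left(-3\right) 3 = -9$)
$c{\left(O \right)} = -9$
$T = -36$ ($T = \frac{\left(-2\right) \left(-9\right) \left(-4\right)}{2} = \frac{18 \left(-4\right)}{2} = \frac{1}{2} \left(-72\right) = -36$)
$f{\left(6,2^{2} \right)} \left(T + 45\right) = - \frac{1}{6} \left(-36 + 45\right) = \left(-1\right) \frac{1}{6} \cdot 9 = \left(- \frac{1}{6}\right) 9 = - \frac{3}{2}$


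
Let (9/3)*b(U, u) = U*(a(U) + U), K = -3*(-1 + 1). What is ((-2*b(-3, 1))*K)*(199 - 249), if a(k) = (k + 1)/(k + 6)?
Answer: 0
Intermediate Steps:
K = 0 (K = -3*0 = 0)
a(k) = (1 + k)/(6 + k)
b(U, u) = U*(U + (1 + U)/(6 + U))/3 (b(U, u) = (U*((1 + U)/(6 + U) + U))/3 = (U*(U + (1 + U)/(6 + U)))/3 = U*(U + (1 + U)/(6 + U))/3)
((-2*b(-3, 1))*K)*(199 - 249) = (-2*(-3)*(1 - 3 - 3*(6 - 3))/(3*(6 - 3))*0)*(199 - 249) = (-2*(-3)*(1 - 3 - 3*3)/(3*3)*0)*(-50) = (-2*(-3)*(1 - 3 - 9)/(3*3)*0)*(-50) = (-2*(-3)*(-11)/(3*3)*0)*(-50) = (-2*11/3*0)*(-50) = -22/3*0*(-50) = 0*(-50) = 0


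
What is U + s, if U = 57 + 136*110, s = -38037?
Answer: -23020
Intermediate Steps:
U = 15017 (U = 57 + 14960 = 15017)
U + s = 15017 - 38037 = -23020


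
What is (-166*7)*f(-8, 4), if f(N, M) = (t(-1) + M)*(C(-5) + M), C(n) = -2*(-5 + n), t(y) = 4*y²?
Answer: -223104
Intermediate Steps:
C(n) = 10 - 2*n
f(N, M) = (4 + M)*(20 + M) (f(N, M) = (4*(-1)² + M)*((10 - 2*(-5)) + M) = (4*1 + M)*((10 + 10) + M) = (4 + M)*(20 + M))
(-166*7)*f(-8, 4) = (-166*7)*(80 + 4² + 24*4) = -1162*(80 + 16 + 96) = -1162*192 = -223104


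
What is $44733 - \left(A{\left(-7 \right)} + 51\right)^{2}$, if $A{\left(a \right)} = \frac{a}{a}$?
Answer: $42029$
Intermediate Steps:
$A{\left(a \right)} = 1$
$44733 - \left(A{\left(-7 \right)} + 51\right)^{2} = 44733 - \left(1 + 51\right)^{2} = 44733 - 52^{2} = 44733 - 2704 = 42029$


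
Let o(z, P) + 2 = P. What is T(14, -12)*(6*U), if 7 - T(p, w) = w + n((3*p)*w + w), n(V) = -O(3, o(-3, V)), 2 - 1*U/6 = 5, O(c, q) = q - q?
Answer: -2052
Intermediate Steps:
o(z, P) = -2 + P
O(c, q) = 0
U = -18 (U = 12 - 6*5 = 12 - 30 = -18)
n(V) = 0 (n(V) = -1*0 = 0)
T(p, w) = 7 - w (T(p, w) = 7 - (w + 0) = 7 - w)
T(14, -12)*(6*U) = (7 - 1*(-12))*(6*(-18)) = (7 + 12)*(-108) = 19*(-108) = -2052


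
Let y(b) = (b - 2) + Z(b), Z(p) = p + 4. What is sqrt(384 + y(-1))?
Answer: 8*sqrt(6) ≈ 19.596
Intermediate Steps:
Z(p) = 4 + p
y(b) = 2 + 2*b (y(b) = (b - 2) + (4 + b) = (-2 + b) + (4 + b) = 2 + 2*b)
sqrt(384 + y(-1)) = sqrt(384 + (2 + 2*(-1))) = sqrt(384 + (2 - 2)) = sqrt(384 + 0) = sqrt(384) = 8*sqrt(6)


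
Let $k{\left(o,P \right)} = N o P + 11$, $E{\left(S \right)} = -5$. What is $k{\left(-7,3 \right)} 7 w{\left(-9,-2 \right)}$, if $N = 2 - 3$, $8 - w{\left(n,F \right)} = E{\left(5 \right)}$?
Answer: $2912$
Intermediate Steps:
$w{\left(n,F \right)} = 13$ ($w{\left(n,F \right)} = 8 - -5 = 8 + 5 = 13$)
$N = -1$
$k{\left(o,P \right)} = 11 - P o$ ($k{\left(o,P \right)} = - o P + 11 = - P o + 11 = 11 - P o$)
$k{\left(-7,3 \right)} 7 w{\left(-9,-2 \right)} = \left(11 - 3 \left(-7\right)\right) 7 \cdot 13 = \left(11 + 21\right) 7 \cdot 13 = 32 \cdot 7 \cdot 13 = 224 \cdot 13 = 2912$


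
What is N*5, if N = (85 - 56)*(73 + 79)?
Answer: 22040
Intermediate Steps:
N = 4408 (N = 29*152 = 4408)
N*5 = 4408*5 = 22040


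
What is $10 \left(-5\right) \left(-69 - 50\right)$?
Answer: $5950$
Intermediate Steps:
$10 \left(-5\right) \left(-69 - 50\right) = \left(-50\right) \left(-119\right) = 5950$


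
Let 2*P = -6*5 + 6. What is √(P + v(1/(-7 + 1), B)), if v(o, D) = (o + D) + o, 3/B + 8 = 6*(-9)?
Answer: 7*I*√8742/186 ≈ 3.5188*I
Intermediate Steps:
B = -3/62 (B = 3/(-8 + 6*(-9)) = 3/(-8 - 54) = 3/(-62) = 3*(-1/62) = -3/62 ≈ -0.048387)
P = -12 (P = (-6*5 + 6)/2 = (-30 + 6)/2 = (½)*(-24) = -12)
v(o, D) = D + 2*o (v(o, D) = (D + o) + o = D + 2*o)
√(P + v(1/(-7 + 1), B)) = √(-12 + (-3/62 + 2/(-7 + 1))) = √(-12 + (-3/62 + 2/(-6))) = √(-12 + (-3/62 + 2*(-⅙))) = √(-12 + (-3/62 - ⅓)) = √(-12 - 71/186) = √(-2303/186) = 7*I*√8742/186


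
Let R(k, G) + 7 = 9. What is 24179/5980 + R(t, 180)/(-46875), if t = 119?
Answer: 226675733/56062500 ≈ 4.0433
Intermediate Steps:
R(k, G) = 2 (R(k, G) = -7 + 9 = 2)
24179/5980 + R(t, 180)/(-46875) = 24179/5980 + 2/(-46875) = 24179*(1/5980) + 2*(-1/46875) = 24179/5980 - 2/46875 = 226675733/56062500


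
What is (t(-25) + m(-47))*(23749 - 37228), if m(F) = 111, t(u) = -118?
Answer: 94353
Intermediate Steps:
(t(-25) + m(-47))*(23749 - 37228) = (-118 + 111)*(23749 - 37228) = -7*(-13479) = 94353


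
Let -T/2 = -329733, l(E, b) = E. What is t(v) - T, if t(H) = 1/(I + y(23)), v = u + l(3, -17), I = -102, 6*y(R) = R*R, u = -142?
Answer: -54735684/83 ≈ -6.5947e+5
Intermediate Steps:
y(R) = R²/6 (y(R) = (R*R)/6 = R²/6)
T = 659466 (T = -2*(-329733) = 659466)
v = -139 (v = -142 + 3 = -139)
t(H) = -6/83 (t(H) = 1/(-102 + (⅙)*23²) = 1/(-102 + (⅙)*529) = 1/(-102 + 529/6) = 1/(-83/6) = -6/83)
t(v) - T = -6/83 - 1*659466 = -6/83 - 659466 = -54735684/83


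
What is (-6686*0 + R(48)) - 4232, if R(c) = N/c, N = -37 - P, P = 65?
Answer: -33873/8 ≈ -4234.1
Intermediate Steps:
N = -102 (N = -37 - 1*65 = -37 - 65 = -102)
R(c) = -102/c
(-6686*0 + R(48)) - 4232 = (-6686*0 - 102/48) - 4232 = (0 - 102*1/48) - 4232 = (0 - 17/8) - 4232 = -17/8 - 4232 = -33873/8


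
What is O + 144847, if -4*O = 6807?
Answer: 572581/4 ≈ 1.4315e+5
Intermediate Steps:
O = -6807/4 (O = -1/4*6807 = -6807/4 ≈ -1701.8)
O + 144847 = -6807/4 + 144847 = 572581/4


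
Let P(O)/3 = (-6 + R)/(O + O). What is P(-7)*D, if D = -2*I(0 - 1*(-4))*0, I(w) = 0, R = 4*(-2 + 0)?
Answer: 0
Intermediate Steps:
R = -8 (R = 4*(-2) = -8)
P(O) = -21/O (P(O) = 3*((-6 - 8)/(O + O)) = 3*(-14*1/(2*O)) = 3*(-7/O) = -21/O)
D = 0 (D = -2*0*0 = 0*0 = 0)
P(-7)*D = -21/(-7)*0 = -21*(-⅐)*0 = 3*0 = 0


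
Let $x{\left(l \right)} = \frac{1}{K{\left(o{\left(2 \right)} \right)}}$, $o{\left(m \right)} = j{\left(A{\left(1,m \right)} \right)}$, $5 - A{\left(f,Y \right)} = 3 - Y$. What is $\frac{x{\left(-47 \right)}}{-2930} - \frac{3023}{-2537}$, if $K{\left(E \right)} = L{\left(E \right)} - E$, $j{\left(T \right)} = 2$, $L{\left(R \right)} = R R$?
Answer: $\frac{17712243}{14866820} \approx 1.1914$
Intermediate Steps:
$A{\left(f,Y \right)} = 2 + Y$ ($A{\left(f,Y \right)} = 5 - \left(3 - Y\right) = 5 + \left(-3 + Y\right) = 2 + Y$)
$L{\left(R \right)} = R^{2}$
$o{\left(m \right)} = 2$
$K{\left(E \right)} = E^{2} - E$
$x{\left(l \right)} = \frac{1}{2}$ ($x{\left(l \right)} = \frac{1}{2 \left(-1 + 2\right)} = \frac{1}{2 \cdot 1} = \frac{1}{2}$)
$\frac{x{\left(-47 \right)}}{-2930} - \frac{3023}{-2537} = \frac{1}{2 \left(-2930\right)} - \frac{3023}{-2537} = \frac{1}{2} \left(- \frac{1}{2930}\right) - - \frac{3023}{2537} = - \frac{1}{5860} + \frac{3023}{2537} = \frac{17712243}{14866820}$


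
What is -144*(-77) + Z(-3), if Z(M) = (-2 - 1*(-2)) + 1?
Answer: 11089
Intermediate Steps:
Z(M) = 1 (Z(M) = (-2 + 2) + 1 = 0 + 1 = 1)
-144*(-77) + Z(-3) = -144*(-77) + 1 = 11088 + 1 = 11089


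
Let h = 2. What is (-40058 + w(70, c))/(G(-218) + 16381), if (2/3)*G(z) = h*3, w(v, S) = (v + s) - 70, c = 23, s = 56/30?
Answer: -27311/11175 ≈ -2.4439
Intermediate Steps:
s = 28/15 (s = 56*(1/30) = 28/15 ≈ 1.8667)
w(v, S) = -1022/15 + v (w(v, S) = (v + 28/15) - 70 = (28/15 + v) - 70 = -1022/15 + v)
G(z) = 9 (G(z) = 3*(2*3)/2 = (3/2)*6 = 9)
(-40058 + w(70, c))/(G(-218) + 16381) = (-40058 + (-1022/15 + 70))/(9 + 16381) = (-40058 + 28/15)/16390 = -600842/15*1/16390 = -27311/11175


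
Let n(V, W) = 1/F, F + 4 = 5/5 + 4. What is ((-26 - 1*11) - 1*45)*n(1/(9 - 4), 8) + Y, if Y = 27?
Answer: -55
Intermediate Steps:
F = 1 (F = -4 + (5/5 + 4) = -4 + ((⅕)*5 + 4) = -4 + (1 + 4) = -4 + 5 = 1)
n(V, W) = 1 (n(V, W) = 1/1 = 1)
((-26 - 1*11) - 1*45)*n(1/(9 - 4), 8) + Y = ((-26 - 1*11) - 1*45)*1 + 27 = ((-26 - 11) - 45)*1 + 27 = (-37 - 45)*1 + 27 = -82*1 + 27 = -82 + 27 = -55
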